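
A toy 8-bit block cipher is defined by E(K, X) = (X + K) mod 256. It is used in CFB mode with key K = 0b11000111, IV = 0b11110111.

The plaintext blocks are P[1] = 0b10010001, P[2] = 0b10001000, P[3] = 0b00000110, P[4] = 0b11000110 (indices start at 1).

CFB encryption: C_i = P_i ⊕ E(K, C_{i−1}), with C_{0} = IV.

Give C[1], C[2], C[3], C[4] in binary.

C[1] = 0b00101111, C[2] = 0b01111110, C[3] = 0b01000011, C[4] = 0b11001100

C[1]: E(K, 0b11110111) = 0b10111110; 0b10010001 ⊕ 0b10111110 = 0b00101111.
C[2]: E(K, 0b00101111) = 0b11110110; 0b10001000 ⊕ 0b11110110 = 0b01111110.
C[3]: E(K, 0b01111110) = 0b01000101; 0b00000110 ⊕ 0b01000101 = 0b01000011.
C[4]: E(K, 0b01000011) = 0b00001010; 0b11000110 ⊕ 0b00001010 = 0b11001100.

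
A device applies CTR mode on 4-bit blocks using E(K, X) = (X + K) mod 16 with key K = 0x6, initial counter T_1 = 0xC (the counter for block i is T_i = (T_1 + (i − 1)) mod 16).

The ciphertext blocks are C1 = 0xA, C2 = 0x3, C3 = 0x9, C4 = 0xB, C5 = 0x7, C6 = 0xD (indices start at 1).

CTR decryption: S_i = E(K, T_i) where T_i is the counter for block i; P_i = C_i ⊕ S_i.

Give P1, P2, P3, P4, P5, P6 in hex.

P1: T = 0xC, S = E(K, T) = 0x2; 0xA ⊕ 0x2 = 0x8.
P2: T = 0xD, S = E(K, T) = 0x3; 0x3 ⊕ 0x3 = 0x0.
P3: T = 0xE, S = E(K, T) = 0x4; 0x9 ⊕ 0x4 = 0xD.
P4: T = 0xF, S = E(K, T) = 0x5; 0xB ⊕ 0x5 = 0xE.
P5: T = 0x0, S = E(K, T) = 0x6; 0x7 ⊕ 0x6 = 0x1.
P6: T = 0x1, S = E(K, T) = 0x7; 0xD ⊕ 0x7 = 0xA.

P1 = 0x8, P2 = 0x0, P3 = 0xD, P4 = 0xE, P5 = 0x1, P6 = 0xA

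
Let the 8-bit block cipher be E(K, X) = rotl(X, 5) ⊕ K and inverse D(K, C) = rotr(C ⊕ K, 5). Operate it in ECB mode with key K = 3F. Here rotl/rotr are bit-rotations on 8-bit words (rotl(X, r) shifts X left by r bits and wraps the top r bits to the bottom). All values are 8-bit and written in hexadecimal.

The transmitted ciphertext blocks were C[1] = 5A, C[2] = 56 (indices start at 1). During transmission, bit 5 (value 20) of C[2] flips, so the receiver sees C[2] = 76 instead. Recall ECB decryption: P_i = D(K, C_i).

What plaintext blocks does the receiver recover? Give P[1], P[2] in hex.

Only C[2] changed, to 76. In ECB, a change in C_i affects only P_i. Decrypting the received ciphertext:
P[1]: D(K, 5A) = 2B.
P[2]: D(K, 76) = 4A.
Blocks that differ from the original plaintext: P[2].

P[1] = 2B, P[2] = 4A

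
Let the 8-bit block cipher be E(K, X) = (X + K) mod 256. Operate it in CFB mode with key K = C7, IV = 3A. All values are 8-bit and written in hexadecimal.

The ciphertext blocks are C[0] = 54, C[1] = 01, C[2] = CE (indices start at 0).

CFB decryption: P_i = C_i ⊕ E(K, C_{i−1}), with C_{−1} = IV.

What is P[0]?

P[0] = 55

P[0]: E(K, 3A) = 01; 54 ⊕ 01 = 55.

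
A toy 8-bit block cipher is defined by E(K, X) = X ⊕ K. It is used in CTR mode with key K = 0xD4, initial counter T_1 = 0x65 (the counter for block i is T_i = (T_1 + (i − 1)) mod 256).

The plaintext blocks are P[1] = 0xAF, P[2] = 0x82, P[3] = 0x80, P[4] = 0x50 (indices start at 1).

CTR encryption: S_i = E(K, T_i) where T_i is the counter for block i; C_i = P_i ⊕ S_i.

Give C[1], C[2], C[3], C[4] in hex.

C[1] = 0x1E, C[2] = 0x30, C[3] = 0x33, C[4] = 0xEC

C[1]: T = 0x65, S = E(K, T) = 0xB1; 0xAF ⊕ 0xB1 = 0x1E.
C[2]: T = 0x66, S = E(K, T) = 0xB2; 0x82 ⊕ 0xB2 = 0x30.
C[3]: T = 0x67, S = E(K, T) = 0xB3; 0x80 ⊕ 0xB3 = 0x33.
C[4]: T = 0x68, S = E(K, T) = 0xBC; 0x50 ⊕ 0xBC = 0xEC.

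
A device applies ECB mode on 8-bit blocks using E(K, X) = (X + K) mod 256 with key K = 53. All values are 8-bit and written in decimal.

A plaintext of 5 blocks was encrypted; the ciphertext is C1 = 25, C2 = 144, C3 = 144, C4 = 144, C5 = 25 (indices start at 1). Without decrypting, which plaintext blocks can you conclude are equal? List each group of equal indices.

ECB encrypts each block independently with the same key, so equal ciphertext blocks imply equal plaintext blocks.
C1 = C5 = 25, so P1 = P5.
C2 = C3 = C4 = 144, so P2 = P3 = P4.

P1 = P5; P2 = P3 = P4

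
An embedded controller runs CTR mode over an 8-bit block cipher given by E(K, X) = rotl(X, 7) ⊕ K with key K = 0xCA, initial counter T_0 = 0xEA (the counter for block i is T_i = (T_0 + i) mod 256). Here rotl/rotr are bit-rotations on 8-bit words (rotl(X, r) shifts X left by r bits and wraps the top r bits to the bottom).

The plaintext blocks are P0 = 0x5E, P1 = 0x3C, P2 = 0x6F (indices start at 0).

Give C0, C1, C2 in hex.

CTR encryption: S_i = E(K, T_i) where T_i is the counter for block i; C_i = P_i ⊕ S_i.
C0: T = 0xEA, S = E(K, T) = 0xBF; 0x5E ⊕ 0xBF = 0xE1.
C1: T = 0xEB, S = E(K, T) = 0x3F; 0x3C ⊕ 0x3F = 0x03.
C2: T = 0xEC, S = E(K, T) = 0xBC; 0x6F ⊕ 0xBC = 0xD3.

C0 = 0xE1, C1 = 0x03, C2 = 0xD3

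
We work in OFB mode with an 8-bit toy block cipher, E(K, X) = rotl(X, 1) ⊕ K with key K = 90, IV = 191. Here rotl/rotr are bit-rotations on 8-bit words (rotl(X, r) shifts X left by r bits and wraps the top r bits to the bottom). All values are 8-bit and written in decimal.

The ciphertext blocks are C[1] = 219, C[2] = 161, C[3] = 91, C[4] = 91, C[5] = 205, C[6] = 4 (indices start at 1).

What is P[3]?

P[3] = 33

OFB decryption: S_i = E(K, S_{i−1}) with S_{0} = IV; P_i = C_i ⊕ S_i.
P[1]: S = E(K, 191) = 37; 219 ⊕ 37 = 254.
P[2]: S = E(K, 37) = 16; 161 ⊕ 16 = 177.
P[3]: S = E(K, 16) = 122; 91 ⊕ 122 = 33.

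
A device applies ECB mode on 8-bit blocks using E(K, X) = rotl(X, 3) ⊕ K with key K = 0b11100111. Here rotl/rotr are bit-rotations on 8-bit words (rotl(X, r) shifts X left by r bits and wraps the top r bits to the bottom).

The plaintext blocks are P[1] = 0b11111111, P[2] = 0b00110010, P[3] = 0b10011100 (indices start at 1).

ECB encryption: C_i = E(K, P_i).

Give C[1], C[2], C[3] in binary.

C[1]: E(K, 0b11111111) = 0b00011000.
C[2]: E(K, 0b00110010) = 0b01110110.
C[3]: E(K, 0b10011100) = 0b00000011.

C[1] = 0b00011000, C[2] = 0b01110110, C[3] = 0b00000011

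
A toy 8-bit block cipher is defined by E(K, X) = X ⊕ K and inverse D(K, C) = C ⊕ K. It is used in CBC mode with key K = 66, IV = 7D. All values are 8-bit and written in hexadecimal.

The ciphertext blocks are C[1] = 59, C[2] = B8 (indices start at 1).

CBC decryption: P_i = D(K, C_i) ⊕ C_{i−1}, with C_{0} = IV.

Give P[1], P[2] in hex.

P[1] = 42, P[2] = 87

P[1]: D(K, 59) = 3F; 3F ⊕ 7D = 42.
P[2]: D(K, B8) = DE; DE ⊕ 59 = 87.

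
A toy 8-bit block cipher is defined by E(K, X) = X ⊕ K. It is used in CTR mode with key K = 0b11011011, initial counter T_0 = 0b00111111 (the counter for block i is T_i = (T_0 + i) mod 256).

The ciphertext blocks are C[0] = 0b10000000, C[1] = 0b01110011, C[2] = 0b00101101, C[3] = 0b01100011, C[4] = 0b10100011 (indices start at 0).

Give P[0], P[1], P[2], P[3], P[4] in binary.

P[0] = 0b01100100, P[1] = 0b11101000, P[2] = 0b10110111, P[3] = 0b11111010, P[4] = 0b00111011

CTR decryption: S_i = E(K, T_i) where T_i is the counter for block i; P_i = C_i ⊕ S_i.
P[0]: T = 0b00111111, S = E(K, T) = 0b11100100; 0b10000000 ⊕ 0b11100100 = 0b01100100.
P[1]: T = 0b01000000, S = E(K, T) = 0b10011011; 0b01110011 ⊕ 0b10011011 = 0b11101000.
P[2]: T = 0b01000001, S = E(K, T) = 0b10011010; 0b00101101 ⊕ 0b10011010 = 0b10110111.
P[3]: T = 0b01000010, S = E(K, T) = 0b10011001; 0b01100011 ⊕ 0b10011001 = 0b11111010.
P[4]: T = 0b01000011, S = E(K, T) = 0b10011000; 0b10100011 ⊕ 0b10011000 = 0b00111011.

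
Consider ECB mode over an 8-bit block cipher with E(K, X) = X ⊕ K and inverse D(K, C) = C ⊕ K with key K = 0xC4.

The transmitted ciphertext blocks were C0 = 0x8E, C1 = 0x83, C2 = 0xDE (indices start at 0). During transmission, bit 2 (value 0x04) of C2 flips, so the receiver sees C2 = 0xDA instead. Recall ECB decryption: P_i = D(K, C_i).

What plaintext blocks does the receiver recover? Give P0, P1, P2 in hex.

Only C2 changed, to 0xDA. In ECB, a change in C_i affects only P_i. Decrypting the received ciphertext:
P0: D(K, 0x8E) = 0x4A.
P1: D(K, 0x83) = 0x47.
P2: D(K, 0xDA) = 0x1E.
Blocks that differ from the original plaintext: P2.

P0 = 0x4A, P1 = 0x47, P2 = 0x1E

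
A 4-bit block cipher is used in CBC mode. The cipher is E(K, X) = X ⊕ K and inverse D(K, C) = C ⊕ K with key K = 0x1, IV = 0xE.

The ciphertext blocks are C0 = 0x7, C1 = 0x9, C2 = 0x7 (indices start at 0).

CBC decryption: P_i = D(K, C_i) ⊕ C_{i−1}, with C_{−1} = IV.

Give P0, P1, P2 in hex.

P0 = 0x8, P1 = 0xF, P2 = 0xF

P0: D(K, 0x7) = 0x6; 0x6 ⊕ 0xE = 0x8.
P1: D(K, 0x9) = 0x8; 0x8 ⊕ 0x7 = 0xF.
P2: D(K, 0x7) = 0x6; 0x6 ⊕ 0x9 = 0xF.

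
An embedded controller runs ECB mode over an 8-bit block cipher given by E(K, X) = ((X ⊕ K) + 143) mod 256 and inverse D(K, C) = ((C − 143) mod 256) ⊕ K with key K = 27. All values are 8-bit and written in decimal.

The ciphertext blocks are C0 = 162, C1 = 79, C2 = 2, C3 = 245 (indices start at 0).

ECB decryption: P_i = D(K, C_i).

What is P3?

P3: D(K, 245) = 125.

P3 = 125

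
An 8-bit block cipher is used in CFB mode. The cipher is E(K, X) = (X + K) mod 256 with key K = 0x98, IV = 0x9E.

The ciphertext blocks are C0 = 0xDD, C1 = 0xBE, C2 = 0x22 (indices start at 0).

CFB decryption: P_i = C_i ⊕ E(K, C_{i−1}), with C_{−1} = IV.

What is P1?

P1 = 0xCB

P1: E(K, 0xDD) = 0x75; 0xBE ⊕ 0x75 = 0xCB.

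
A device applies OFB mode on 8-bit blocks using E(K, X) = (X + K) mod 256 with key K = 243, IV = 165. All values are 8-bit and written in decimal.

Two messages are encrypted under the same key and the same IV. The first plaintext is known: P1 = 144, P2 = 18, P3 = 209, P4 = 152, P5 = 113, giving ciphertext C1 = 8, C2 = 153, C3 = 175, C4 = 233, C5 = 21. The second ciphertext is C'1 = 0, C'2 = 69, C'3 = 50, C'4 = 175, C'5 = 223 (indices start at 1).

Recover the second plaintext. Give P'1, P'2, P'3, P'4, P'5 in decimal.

In OFB with a reused IV, both messages share the same keystream S_i, so C_i ⊕ C'_i = P_i ⊕ P'_i and thus P'_i = P_i ⊕ C_i ⊕ C'_i.
P'1: 144 ⊕ 8 ⊕ 0 = 152.
P'2: 18 ⊕ 153 ⊕ 69 = 206.
P'3: 209 ⊕ 175 ⊕ 50 = 76.
P'4: 152 ⊕ 233 ⊕ 175 = 222.
P'5: 113 ⊕ 21 ⊕ 223 = 187.

P'1 = 152, P'2 = 206, P'3 = 76, P'4 = 222, P'5 = 187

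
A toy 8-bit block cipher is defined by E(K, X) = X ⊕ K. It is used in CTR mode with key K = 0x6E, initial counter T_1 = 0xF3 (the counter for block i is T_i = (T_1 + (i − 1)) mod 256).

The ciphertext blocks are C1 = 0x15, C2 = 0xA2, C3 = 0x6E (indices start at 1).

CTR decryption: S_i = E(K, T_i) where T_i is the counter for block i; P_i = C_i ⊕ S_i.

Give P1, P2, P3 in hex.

P1 = 0x88, P2 = 0x38, P3 = 0xF5

P1: T = 0xF3, S = E(K, T) = 0x9D; 0x15 ⊕ 0x9D = 0x88.
P2: T = 0xF4, S = E(K, T) = 0x9A; 0xA2 ⊕ 0x9A = 0x38.
P3: T = 0xF5, S = E(K, T) = 0x9B; 0x6E ⊕ 0x9B = 0xF5.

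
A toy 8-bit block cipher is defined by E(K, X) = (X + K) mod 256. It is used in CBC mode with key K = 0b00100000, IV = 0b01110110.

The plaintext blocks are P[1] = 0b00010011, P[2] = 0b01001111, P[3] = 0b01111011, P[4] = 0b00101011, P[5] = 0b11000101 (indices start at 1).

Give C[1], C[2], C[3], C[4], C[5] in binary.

C[1] = 0b10000101, C[2] = 0b11101010, C[3] = 0b10110001, C[4] = 0b10111010, C[5] = 0b10011111

CBC encryption: C_i = E(K, P_i ⊕ C_{i−1}), with C_{0} = IV.
C[1]: P[1] ⊕ 0b01110110 = 0b01100101; E(K, 0b01100101) = 0b10000101.
C[2]: P[2] ⊕ 0b10000101 = 0b11001010; E(K, 0b11001010) = 0b11101010.
C[3]: P[3] ⊕ 0b11101010 = 0b10010001; E(K, 0b10010001) = 0b10110001.
C[4]: P[4] ⊕ 0b10110001 = 0b10011010; E(K, 0b10011010) = 0b10111010.
C[5]: P[5] ⊕ 0b10111010 = 0b01111111; E(K, 0b01111111) = 0b10011111.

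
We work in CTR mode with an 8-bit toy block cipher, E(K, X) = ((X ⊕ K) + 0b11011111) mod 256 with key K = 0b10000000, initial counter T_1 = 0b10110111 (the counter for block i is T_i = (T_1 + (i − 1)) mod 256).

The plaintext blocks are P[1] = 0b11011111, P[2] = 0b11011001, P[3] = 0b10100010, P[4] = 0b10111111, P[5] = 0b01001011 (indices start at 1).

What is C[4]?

C[4] = 0b10100110

CTR encryption: S_i = E(K, T_i) where T_i is the counter for block i; C_i = P_i ⊕ S_i.
C[1]: T = 0b10110111, S = E(K, T) = 0b00010110; 0b11011111 ⊕ 0b00010110 = 0b11001001.
C[2]: T = 0b10111000, S = E(K, T) = 0b00010111; 0b11011001 ⊕ 0b00010111 = 0b11001110.
C[3]: T = 0b10111001, S = E(K, T) = 0b00011000; 0b10100010 ⊕ 0b00011000 = 0b10111010.
C[4]: T = 0b10111010, S = E(K, T) = 0b00011001; 0b10111111 ⊕ 0b00011001 = 0b10100110.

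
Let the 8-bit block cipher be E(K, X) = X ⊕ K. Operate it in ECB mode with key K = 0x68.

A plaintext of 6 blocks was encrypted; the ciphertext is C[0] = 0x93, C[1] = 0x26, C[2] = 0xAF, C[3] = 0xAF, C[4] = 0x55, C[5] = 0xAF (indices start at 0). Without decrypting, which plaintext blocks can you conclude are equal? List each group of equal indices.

ECB encrypts each block independently with the same key, so equal ciphertext blocks imply equal plaintext blocks.
C[2] = C[3] = C[5] = 0xAF, so P[2] = P[3] = P[5].

P[2] = P[3] = P[5]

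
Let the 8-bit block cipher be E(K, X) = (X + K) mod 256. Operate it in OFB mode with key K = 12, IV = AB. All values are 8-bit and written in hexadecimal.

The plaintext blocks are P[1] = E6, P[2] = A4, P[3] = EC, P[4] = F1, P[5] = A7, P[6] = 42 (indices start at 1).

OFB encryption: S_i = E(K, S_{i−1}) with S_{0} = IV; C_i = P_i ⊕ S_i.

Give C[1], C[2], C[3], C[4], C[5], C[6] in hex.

C[1] = 5B, C[2] = 6B, C[3] = 0D, C[4] = 02, C[5] = A2, C[6] = 55

C[1]: S = E(K, AB) = BD; E6 ⊕ BD = 5B.
C[2]: S = E(K, BD) = CF; A4 ⊕ CF = 6B.
C[3]: S = E(K, CF) = E1; EC ⊕ E1 = 0D.
C[4]: S = E(K, E1) = F3; F1 ⊕ F3 = 02.
C[5]: S = E(K, F3) = 05; A7 ⊕ 05 = A2.
C[6]: S = E(K, 05) = 17; 42 ⊕ 17 = 55.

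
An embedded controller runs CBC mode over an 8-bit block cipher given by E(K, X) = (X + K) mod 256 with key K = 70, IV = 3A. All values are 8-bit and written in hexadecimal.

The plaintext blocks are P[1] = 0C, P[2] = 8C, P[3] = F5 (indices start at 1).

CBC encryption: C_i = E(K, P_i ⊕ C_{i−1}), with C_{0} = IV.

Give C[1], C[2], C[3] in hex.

C[1] = A6, C[2] = 9A, C[3] = DF

C[1]: P[1] ⊕ 3A = 36; E(K, 36) = A6.
C[2]: P[2] ⊕ A6 = 2A; E(K, 2A) = 9A.
C[3]: P[3] ⊕ 9A = 6F; E(K, 6F) = DF.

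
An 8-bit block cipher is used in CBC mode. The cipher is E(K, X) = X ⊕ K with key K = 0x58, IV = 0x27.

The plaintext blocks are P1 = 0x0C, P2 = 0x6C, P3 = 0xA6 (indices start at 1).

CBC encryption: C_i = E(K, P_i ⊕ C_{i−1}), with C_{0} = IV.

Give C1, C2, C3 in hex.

C1: P1 ⊕ 0x27 = 0x2B; E(K, 0x2B) = 0x73.
C2: P2 ⊕ 0x73 = 0x1F; E(K, 0x1F) = 0x47.
C3: P3 ⊕ 0x47 = 0xE1; E(K, 0xE1) = 0xB9.

C1 = 0x73, C2 = 0x47, C3 = 0xB9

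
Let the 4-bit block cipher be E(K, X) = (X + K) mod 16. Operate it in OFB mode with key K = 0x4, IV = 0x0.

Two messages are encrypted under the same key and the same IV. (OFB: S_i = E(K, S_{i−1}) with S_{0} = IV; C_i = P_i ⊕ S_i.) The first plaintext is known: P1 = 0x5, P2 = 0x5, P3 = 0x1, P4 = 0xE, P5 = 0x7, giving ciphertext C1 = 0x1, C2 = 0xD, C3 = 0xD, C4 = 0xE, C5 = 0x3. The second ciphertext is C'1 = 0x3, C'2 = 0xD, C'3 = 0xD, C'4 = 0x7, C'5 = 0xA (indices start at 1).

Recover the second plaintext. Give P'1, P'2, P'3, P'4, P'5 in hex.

In OFB with a reused IV, both messages share the same keystream S_i, so C_i ⊕ C'_i = P_i ⊕ P'_i and thus P'_i = P_i ⊕ C_i ⊕ C'_i.
P'1: 0x5 ⊕ 0x1 ⊕ 0x3 = 0x7.
P'2: 0x5 ⊕ 0xD ⊕ 0xD = 0x5.
P'3: 0x1 ⊕ 0xD ⊕ 0xD = 0x1.
P'4: 0xE ⊕ 0xE ⊕ 0x7 = 0x7.
P'5: 0x7 ⊕ 0x3 ⊕ 0xA = 0xE.

P'1 = 0x7, P'2 = 0x5, P'3 = 0x1, P'4 = 0x7, P'5 = 0xE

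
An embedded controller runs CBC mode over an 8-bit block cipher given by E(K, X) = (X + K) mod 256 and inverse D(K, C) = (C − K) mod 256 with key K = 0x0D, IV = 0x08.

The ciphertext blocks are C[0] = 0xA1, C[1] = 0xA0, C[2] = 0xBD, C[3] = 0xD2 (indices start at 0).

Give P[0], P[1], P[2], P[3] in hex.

CBC decryption: P_i = D(K, C_i) ⊕ C_{i−1}, with C_{−1} = IV.
P[0]: D(K, 0xA1) = 0x94; 0x94 ⊕ 0x08 = 0x9C.
P[1]: D(K, 0xA0) = 0x93; 0x93 ⊕ 0xA1 = 0x32.
P[2]: D(K, 0xBD) = 0xB0; 0xB0 ⊕ 0xA0 = 0x10.
P[3]: D(K, 0xD2) = 0xC5; 0xC5 ⊕ 0xBD = 0x78.

P[0] = 0x9C, P[1] = 0x32, P[2] = 0x10, P[3] = 0x78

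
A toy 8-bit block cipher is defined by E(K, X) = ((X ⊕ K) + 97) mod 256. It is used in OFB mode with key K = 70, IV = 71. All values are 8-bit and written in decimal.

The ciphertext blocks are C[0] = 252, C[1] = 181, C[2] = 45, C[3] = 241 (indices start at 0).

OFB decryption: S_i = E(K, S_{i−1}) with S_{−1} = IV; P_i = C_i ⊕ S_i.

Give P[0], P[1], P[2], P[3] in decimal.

P[0] = 158, P[1] = 48, P[2] = 9, P[3] = 50

P[0]: S = E(K, 71) = 98; 252 ⊕ 98 = 158.
P[1]: S = E(K, 98) = 133; 181 ⊕ 133 = 48.
P[2]: S = E(K, 133) = 36; 45 ⊕ 36 = 9.
P[3]: S = E(K, 36) = 195; 241 ⊕ 195 = 50.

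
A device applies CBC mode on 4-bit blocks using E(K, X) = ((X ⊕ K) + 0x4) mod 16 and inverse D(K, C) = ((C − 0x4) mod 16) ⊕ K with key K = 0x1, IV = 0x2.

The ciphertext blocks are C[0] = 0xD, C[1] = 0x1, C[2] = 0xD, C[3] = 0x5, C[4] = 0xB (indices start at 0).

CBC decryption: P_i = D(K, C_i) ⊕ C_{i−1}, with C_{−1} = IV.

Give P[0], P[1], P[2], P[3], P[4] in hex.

P[0] = 0xA, P[1] = 0x1, P[2] = 0x9, P[3] = 0xD, P[4] = 0x3

P[0]: D(K, 0xD) = 0x8; 0x8 ⊕ 0x2 = 0xA.
P[1]: D(K, 0x1) = 0xC; 0xC ⊕ 0xD = 0x1.
P[2]: D(K, 0xD) = 0x8; 0x8 ⊕ 0x1 = 0x9.
P[3]: D(K, 0x5) = 0x0; 0x0 ⊕ 0xD = 0xD.
P[4]: D(K, 0xB) = 0x6; 0x6 ⊕ 0x5 = 0x3.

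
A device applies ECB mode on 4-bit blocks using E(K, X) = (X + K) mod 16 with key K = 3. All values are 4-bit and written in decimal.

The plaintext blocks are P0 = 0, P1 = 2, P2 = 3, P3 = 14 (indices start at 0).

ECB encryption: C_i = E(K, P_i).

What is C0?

C0 = 3

C0: E(K, 0) = 3.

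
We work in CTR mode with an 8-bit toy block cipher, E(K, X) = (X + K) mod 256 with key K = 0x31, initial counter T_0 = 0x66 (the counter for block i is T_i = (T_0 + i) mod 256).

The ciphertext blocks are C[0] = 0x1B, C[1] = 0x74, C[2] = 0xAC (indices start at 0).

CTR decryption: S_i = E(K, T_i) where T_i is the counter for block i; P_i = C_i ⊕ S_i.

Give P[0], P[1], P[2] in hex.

P[0]: T = 0x66, S = E(K, T) = 0x97; 0x1B ⊕ 0x97 = 0x8C.
P[1]: T = 0x67, S = E(K, T) = 0x98; 0x74 ⊕ 0x98 = 0xEC.
P[2]: T = 0x68, S = E(K, T) = 0x99; 0xAC ⊕ 0x99 = 0x35.

P[0] = 0x8C, P[1] = 0xEC, P[2] = 0x35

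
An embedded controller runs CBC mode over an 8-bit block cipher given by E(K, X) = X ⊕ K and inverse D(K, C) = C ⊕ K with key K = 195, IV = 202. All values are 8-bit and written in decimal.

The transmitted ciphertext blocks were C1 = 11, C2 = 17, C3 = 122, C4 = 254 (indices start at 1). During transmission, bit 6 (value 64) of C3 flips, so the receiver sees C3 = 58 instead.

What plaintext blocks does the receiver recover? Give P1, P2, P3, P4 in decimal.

CBC decryption: P_i = D(K, C_i) ⊕ C_{i−1}, with C_{0} = IV.
Only C3 changed, to 58. In CBC, a change in C_i garbles P_i and flips the same bit in P_{i+1}. Decrypting the received ciphertext:
P1: D(K, 11) = 200; 200 ⊕ 202 = 2.
P2: D(K, 17) = 210; 210 ⊕ 11 = 217.
P3: D(K, 58) = 249; 249 ⊕ 17 = 232.
P4: D(K, 254) = 61; 61 ⊕ 58 = 7.
Blocks that differ from the original plaintext: P3, P4.

P1 = 2, P2 = 217, P3 = 232, P4 = 7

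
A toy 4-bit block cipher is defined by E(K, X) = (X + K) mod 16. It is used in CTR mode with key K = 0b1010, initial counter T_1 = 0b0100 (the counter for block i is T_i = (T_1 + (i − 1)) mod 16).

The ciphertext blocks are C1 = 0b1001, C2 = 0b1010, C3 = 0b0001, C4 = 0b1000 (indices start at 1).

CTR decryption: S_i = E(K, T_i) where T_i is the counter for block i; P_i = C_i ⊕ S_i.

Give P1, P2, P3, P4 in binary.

P1: T = 0b0100, S = E(K, T) = 0b1110; 0b1001 ⊕ 0b1110 = 0b0111.
P2: T = 0b0101, S = E(K, T) = 0b1111; 0b1010 ⊕ 0b1111 = 0b0101.
P3: T = 0b0110, S = E(K, T) = 0b0000; 0b0001 ⊕ 0b0000 = 0b0001.
P4: T = 0b0111, S = E(K, T) = 0b0001; 0b1000 ⊕ 0b0001 = 0b1001.

P1 = 0b0111, P2 = 0b0101, P3 = 0b0001, P4 = 0b1001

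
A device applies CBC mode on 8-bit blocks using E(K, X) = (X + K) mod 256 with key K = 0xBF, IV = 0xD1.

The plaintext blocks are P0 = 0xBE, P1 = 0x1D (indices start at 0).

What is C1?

C1 = 0xF2

CBC encryption: C_i = E(K, P_i ⊕ C_{i−1}), with C_{−1} = IV.
C0: P0 ⊕ 0xD1 = 0x6F; E(K, 0x6F) = 0x2E.
C1: P1 ⊕ 0x2E = 0x33; E(K, 0x33) = 0xF2.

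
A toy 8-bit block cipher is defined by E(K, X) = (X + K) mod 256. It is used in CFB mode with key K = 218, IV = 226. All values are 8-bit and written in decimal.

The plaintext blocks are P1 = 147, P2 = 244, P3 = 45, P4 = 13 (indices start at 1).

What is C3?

C3 = 250

CFB encryption: C_i = P_i ⊕ E(K, C_{i−1}), with C_{0} = IV.
C1: E(K, 226) = 188; 147 ⊕ 188 = 47.
C2: E(K, 47) = 9; 244 ⊕ 9 = 253.
C3: E(K, 253) = 215; 45 ⊕ 215 = 250.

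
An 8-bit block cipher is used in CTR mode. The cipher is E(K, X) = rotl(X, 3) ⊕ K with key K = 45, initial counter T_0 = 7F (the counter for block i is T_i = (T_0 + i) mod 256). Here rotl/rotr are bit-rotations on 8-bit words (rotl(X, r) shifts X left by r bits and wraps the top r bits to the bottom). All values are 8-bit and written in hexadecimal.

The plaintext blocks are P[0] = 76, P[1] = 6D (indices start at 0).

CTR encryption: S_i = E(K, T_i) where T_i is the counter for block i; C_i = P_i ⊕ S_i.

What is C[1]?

C[1] = 2C

C[0]: T = 7F, S = E(K, T) = BE; 76 ⊕ BE = C8.
C[1]: T = 80, S = E(K, T) = 41; 6D ⊕ 41 = 2C.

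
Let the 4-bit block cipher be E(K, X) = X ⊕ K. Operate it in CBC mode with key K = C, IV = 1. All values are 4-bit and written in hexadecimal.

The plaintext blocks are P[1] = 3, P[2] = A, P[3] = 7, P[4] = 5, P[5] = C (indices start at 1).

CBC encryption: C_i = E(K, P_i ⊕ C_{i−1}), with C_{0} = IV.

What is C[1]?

C[1] = E

C[1]: P[1] ⊕ 1 = 2; E(K, 2) = E.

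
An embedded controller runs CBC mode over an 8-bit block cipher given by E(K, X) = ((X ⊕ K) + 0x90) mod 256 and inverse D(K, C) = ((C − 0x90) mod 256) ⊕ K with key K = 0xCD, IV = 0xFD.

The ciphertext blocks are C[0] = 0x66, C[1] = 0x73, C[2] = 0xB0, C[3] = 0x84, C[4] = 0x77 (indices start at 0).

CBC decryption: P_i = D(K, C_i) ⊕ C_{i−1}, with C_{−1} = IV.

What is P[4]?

P[4]: D(K, 0x77) = 0x2A; 0x2A ⊕ 0x84 = 0xAE.

P[4] = 0xAE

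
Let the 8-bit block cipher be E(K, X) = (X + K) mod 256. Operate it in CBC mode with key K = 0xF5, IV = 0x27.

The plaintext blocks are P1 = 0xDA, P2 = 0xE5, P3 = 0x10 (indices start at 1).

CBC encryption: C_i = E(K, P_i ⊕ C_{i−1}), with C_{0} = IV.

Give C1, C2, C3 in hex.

C1: P1 ⊕ 0x27 = 0xFD; E(K, 0xFD) = 0xF2.
C2: P2 ⊕ 0xF2 = 0x17; E(K, 0x17) = 0x0C.
C3: P3 ⊕ 0x0C = 0x1C; E(K, 0x1C) = 0x11.

C1 = 0xF2, C2 = 0x0C, C3 = 0x11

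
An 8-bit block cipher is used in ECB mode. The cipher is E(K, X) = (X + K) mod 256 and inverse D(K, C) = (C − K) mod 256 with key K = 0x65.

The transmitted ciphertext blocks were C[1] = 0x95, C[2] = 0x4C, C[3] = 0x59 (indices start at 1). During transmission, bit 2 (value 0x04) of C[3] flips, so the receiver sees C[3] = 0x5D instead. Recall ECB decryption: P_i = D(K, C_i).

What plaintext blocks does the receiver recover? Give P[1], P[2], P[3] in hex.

Only C[3] changed, to 0x5D. In ECB, a change in C_i affects only P_i. Decrypting the received ciphertext:
P[1]: D(K, 0x95) = 0x30.
P[2]: D(K, 0x4C) = 0xE7.
P[3]: D(K, 0x5D) = 0xF8.
Blocks that differ from the original plaintext: P[3].

P[1] = 0x30, P[2] = 0xE7, P[3] = 0xF8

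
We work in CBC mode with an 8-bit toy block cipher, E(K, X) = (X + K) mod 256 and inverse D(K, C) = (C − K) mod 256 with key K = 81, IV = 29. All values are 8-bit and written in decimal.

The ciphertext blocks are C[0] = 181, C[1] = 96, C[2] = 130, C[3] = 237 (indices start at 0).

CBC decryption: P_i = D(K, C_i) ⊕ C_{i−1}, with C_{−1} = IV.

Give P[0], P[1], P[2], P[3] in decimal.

P[0]: D(K, 181) = 100; 100 ⊕ 29 = 121.
P[1]: D(K, 96) = 15; 15 ⊕ 181 = 186.
P[2]: D(K, 130) = 49; 49 ⊕ 96 = 81.
P[3]: D(K, 237) = 156; 156 ⊕ 130 = 30.

P[0] = 121, P[1] = 186, P[2] = 81, P[3] = 30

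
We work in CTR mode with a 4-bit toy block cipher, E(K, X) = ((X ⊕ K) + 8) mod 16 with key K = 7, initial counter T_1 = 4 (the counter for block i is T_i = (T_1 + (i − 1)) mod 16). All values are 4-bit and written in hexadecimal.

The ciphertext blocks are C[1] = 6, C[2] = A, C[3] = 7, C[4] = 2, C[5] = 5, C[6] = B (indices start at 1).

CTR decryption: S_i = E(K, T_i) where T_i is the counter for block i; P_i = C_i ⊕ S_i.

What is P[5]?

P[5]: T = 8, S = E(K, T) = 7; 5 ⊕ 7 = 2.

P[5] = 2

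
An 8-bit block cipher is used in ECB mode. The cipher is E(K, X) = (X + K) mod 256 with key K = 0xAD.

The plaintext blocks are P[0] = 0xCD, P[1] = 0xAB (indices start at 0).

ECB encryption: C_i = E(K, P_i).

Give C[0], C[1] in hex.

C[0]: E(K, 0xCD) = 0x7A.
C[1]: E(K, 0xAB) = 0x58.

C[0] = 0x7A, C[1] = 0x58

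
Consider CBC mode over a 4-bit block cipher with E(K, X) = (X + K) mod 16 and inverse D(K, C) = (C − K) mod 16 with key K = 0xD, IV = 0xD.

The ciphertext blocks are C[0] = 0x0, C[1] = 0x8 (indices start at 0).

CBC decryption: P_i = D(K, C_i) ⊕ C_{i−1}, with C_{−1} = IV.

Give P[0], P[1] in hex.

P[0] = 0xE, P[1] = 0xB

P[0]: D(K, 0x0) = 0x3; 0x3 ⊕ 0xD = 0xE.
P[1]: D(K, 0x8) = 0xB; 0xB ⊕ 0x0 = 0xB.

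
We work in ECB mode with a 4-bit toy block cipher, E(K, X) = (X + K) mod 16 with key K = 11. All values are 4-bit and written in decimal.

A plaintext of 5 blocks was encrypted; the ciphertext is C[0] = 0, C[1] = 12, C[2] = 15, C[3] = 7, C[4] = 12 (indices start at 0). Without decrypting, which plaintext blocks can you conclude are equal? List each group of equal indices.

P[1] = P[4]

ECB encrypts each block independently with the same key, so equal ciphertext blocks imply equal plaintext blocks.
C[1] = C[4] = 12, so P[1] = P[4].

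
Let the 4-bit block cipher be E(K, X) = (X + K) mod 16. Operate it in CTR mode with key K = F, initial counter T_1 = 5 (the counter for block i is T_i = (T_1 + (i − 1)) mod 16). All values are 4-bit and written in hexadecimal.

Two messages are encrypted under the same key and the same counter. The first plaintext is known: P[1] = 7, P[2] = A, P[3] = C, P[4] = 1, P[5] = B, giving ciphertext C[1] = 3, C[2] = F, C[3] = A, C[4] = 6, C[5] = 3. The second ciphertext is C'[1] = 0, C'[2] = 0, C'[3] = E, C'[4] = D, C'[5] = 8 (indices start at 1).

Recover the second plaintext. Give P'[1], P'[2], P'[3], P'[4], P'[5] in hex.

P'[1] = 4, P'[2] = 5, P'[3] = 8, P'[4] = A, P'[5] = 0

In CTR with a reused counter, both messages share the same keystream S_i, so C_i ⊕ C'_i = P_i ⊕ P'_i and thus P'_i = P_i ⊕ C_i ⊕ C'_i.
P'[1]: 7 ⊕ 3 ⊕ 0 = 4.
P'[2]: A ⊕ F ⊕ 0 = 5.
P'[3]: C ⊕ A ⊕ E = 8.
P'[4]: 1 ⊕ 6 ⊕ D = A.
P'[5]: B ⊕ 3 ⊕ 8 = 0.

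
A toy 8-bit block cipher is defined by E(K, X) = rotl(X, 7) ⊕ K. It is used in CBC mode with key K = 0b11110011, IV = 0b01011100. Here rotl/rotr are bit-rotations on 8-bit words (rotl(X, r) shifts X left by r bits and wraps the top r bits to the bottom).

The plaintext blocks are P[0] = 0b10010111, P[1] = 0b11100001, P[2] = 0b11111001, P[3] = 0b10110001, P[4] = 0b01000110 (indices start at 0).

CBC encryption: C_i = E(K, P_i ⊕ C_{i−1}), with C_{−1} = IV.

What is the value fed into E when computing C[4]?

0b11101000

C[0]: P[0] ⊕ 0b01011100 = 0b11001011; E(K, 0b11001011) = 0b00010110.
C[1]: P[1] ⊕ 0b00010110 = 0b11110111; E(K, 0b11110111) = 0b00001000.
C[2]: P[2] ⊕ 0b00001000 = 0b11110001; E(K, 0b11110001) = 0b00001011.
C[3]: P[3] ⊕ 0b00001011 = 0b10111010; E(K, 0b10111010) = 0b10101110.
C[4]: P[4] ⊕ 0b10101110 = 0b11101000; E(K, 0b11101000) = 0b10000111.
So the input to E for block [4] is 0b11101000.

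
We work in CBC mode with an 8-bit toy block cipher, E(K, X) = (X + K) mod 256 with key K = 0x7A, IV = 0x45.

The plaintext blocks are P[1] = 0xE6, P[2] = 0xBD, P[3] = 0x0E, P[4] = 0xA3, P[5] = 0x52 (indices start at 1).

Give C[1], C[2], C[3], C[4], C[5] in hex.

C[1] = 0x1D, C[2] = 0x1A, C[3] = 0x8E, C[4] = 0xA7, C[5] = 0x6F

CBC encryption: C_i = E(K, P_i ⊕ C_{i−1}), with C_{0} = IV.
C[1]: P[1] ⊕ 0x45 = 0xA3; E(K, 0xA3) = 0x1D.
C[2]: P[2] ⊕ 0x1D = 0xA0; E(K, 0xA0) = 0x1A.
C[3]: P[3] ⊕ 0x1A = 0x14; E(K, 0x14) = 0x8E.
C[4]: P[4] ⊕ 0x8E = 0x2D; E(K, 0x2D) = 0xA7.
C[5]: P[5] ⊕ 0xA7 = 0xF5; E(K, 0xF5) = 0x6F.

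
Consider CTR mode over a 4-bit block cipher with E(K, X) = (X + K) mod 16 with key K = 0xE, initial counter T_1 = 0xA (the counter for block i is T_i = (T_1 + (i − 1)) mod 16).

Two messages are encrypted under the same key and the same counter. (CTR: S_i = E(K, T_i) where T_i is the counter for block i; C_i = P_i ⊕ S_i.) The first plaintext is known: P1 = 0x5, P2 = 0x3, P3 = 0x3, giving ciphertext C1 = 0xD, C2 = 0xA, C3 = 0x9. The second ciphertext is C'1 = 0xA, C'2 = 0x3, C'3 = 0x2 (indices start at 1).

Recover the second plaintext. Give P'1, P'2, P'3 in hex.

P'1 = 0x2, P'2 = 0xA, P'3 = 0x8

In CTR with a reused counter, both messages share the same keystream S_i, so C_i ⊕ C'_i = P_i ⊕ P'_i and thus P'_i = P_i ⊕ C_i ⊕ C'_i.
P'1: 0x5 ⊕ 0xD ⊕ 0xA = 0x2.
P'2: 0x3 ⊕ 0xA ⊕ 0x3 = 0xA.
P'3: 0x3 ⊕ 0x9 ⊕ 0x2 = 0x8.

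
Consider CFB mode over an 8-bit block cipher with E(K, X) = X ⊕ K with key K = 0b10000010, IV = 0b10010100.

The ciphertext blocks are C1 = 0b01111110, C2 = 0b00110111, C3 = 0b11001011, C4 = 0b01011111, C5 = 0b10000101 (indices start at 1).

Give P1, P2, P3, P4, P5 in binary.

CFB decryption: P_i = C_i ⊕ E(K, C_{i−1}), with C_{0} = IV.
P1: E(K, 0b10010100) = 0b00010110; 0b01111110 ⊕ 0b00010110 = 0b01101000.
P2: E(K, 0b01111110) = 0b11111100; 0b00110111 ⊕ 0b11111100 = 0b11001011.
P3: E(K, 0b00110111) = 0b10110101; 0b11001011 ⊕ 0b10110101 = 0b01111110.
P4: E(K, 0b11001011) = 0b01001001; 0b01011111 ⊕ 0b01001001 = 0b00010110.
P5: E(K, 0b01011111) = 0b11011101; 0b10000101 ⊕ 0b11011101 = 0b01011000.

P1 = 0b01101000, P2 = 0b11001011, P3 = 0b01111110, P4 = 0b00010110, P5 = 0b01011000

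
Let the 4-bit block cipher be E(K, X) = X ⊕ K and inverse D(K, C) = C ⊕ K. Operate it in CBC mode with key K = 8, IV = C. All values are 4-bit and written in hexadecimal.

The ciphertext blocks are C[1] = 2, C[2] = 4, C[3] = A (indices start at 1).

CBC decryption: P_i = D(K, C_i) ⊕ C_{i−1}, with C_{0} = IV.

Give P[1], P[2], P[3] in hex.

P[1]: D(K, 2) = A; A ⊕ C = 6.
P[2]: D(K, 4) = C; C ⊕ 2 = E.
P[3]: D(K, A) = 2; 2 ⊕ 4 = 6.

P[1] = 6, P[2] = E, P[3] = 6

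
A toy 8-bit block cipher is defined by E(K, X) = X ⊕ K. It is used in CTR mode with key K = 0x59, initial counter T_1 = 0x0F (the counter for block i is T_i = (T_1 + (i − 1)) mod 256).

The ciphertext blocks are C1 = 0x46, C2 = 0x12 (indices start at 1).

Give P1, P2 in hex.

P1 = 0x10, P2 = 0x5B

CTR decryption: S_i = E(K, T_i) where T_i is the counter for block i; P_i = C_i ⊕ S_i.
P1: T = 0x0F, S = E(K, T) = 0x56; 0x46 ⊕ 0x56 = 0x10.
P2: T = 0x10, S = E(K, T) = 0x49; 0x12 ⊕ 0x49 = 0x5B.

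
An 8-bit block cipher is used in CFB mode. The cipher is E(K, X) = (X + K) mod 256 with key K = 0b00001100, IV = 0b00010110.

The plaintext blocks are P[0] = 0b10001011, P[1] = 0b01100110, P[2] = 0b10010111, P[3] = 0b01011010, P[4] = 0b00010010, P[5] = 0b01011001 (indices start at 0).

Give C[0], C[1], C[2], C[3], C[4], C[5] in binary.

C[0] = 0b10101001, C[1] = 0b11010011, C[2] = 0b01001000, C[3] = 0b00001110, C[4] = 0b00001000, C[5] = 0b01001101

CFB encryption: C_i = P_i ⊕ E(K, C_{i−1}), with C_{−1} = IV.
C[0]: E(K, 0b00010110) = 0b00100010; 0b10001011 ⊕ 0b00100010 = 0b10101001.
C[1]: E(K, 0b10101001) = 0b10110101; 0b01100110 ⊕ 0b10110101 = 0b11010011.
C[2]: E(K, 0b11010011) = 0b11011111; 0b10010111 ⊕ 0b11011111 = 0b01001000.
C[3]: E(K, 0b01001000) = 0b01010100; 0b01011010 ⊕ 0b01010100 = 0b00001110.
C[4]: E(K, 0b00001110) = 0b00011010; 0b00010010 ⊕ 0b00011010 = 0b00001000.
C[5]: E(K, 0b00001000) = 0b00010100; 0b01011001 ⊕ 0b00010100 = 0b01001101.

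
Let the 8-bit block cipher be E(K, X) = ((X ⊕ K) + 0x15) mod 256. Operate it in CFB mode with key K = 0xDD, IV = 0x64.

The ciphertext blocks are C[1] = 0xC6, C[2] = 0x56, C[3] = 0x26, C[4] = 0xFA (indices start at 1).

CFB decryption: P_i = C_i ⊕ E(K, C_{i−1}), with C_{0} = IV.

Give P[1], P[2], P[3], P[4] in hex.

P[1]: E(K, 0x64) = 0xCE; 0xC6 ⊕ 0xCE = 0x08.
P[2]: E(K, 0xC6) = 0x30; 0x56 ⊕ 0x30 = 0x66.
P[3]: E(K, 0x56) = 0xA0; 0x26 ⊕ 0xA0 = 0x86.
P[4]: E(K, 0x26) = 0x10; 0xFA ⊕ 0x10 = 0xEA.

P[1] = 0x08, P[2] = 0x66, P[3] = 0x86, P[4] = 0xEA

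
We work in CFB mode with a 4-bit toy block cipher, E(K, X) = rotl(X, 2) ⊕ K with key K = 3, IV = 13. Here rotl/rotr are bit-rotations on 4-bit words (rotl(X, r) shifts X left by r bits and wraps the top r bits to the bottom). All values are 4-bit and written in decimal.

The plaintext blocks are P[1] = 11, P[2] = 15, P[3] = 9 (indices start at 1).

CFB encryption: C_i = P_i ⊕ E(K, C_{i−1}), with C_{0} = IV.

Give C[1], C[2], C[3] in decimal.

C[1] = 15, C[2] = 3, C[3] = 6

C[1]: E(K, 13) = 4; 11 ⊕ 4 = 15.
C[2]: E(K, 15) = 12; 15 ⊕ 12 = 3.
C[3]: E(K, 3) = 15; 9 ⊕ 15 = 6.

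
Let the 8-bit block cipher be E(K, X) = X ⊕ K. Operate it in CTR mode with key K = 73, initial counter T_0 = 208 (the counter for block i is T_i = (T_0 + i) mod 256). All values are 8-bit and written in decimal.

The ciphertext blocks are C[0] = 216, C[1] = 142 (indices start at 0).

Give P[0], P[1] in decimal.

CTR decryption: S_i = E(K, T_i) where T_i is the counter for block i; P_i = C_i ⊕ S_i.
P[0]: T = 208, S = E(K, T) = 153; 216 ⊕ 153 = 65.
P[1]: T = 209, S = E(K, T) = 152; 142 ⊕ 152 = 22.

P[0] = 65, P[1] = 22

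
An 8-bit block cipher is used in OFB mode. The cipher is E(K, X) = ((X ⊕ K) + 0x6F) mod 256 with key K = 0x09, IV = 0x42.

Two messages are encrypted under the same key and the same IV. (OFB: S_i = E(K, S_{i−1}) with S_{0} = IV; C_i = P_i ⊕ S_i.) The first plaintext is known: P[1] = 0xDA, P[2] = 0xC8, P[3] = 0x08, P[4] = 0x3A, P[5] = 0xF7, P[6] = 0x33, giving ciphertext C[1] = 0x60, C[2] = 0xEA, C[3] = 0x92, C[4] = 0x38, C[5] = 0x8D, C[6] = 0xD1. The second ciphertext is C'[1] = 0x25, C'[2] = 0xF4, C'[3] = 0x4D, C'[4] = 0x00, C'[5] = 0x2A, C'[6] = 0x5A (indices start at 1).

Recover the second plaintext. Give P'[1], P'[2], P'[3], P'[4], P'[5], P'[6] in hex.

In OFB with a reused IV, both messages share the same keystream S_i, so C_i ⊕ C'_i = P_i ⊕ P'_i and thus P'_i = P_i ⊕ C_i ⊕ C'_i.
P'[1]: 0xDA ⊕ 0x60 ⊕ 0x25 = 0x9F.
P'[2]: 0xC8 ⊕ 0xEA ⊕ 0xF4 = 0xD6.
P'[3]: 0x08 ⊕ 0x92 ⊕ 0x4D = 0xD7.
P'[4]: 0x3A ⊕ 0x38 ⊕ 0x00 = 0x02.
P'[5]: 0xF7 ⊕ 0x8D ⊕ 0x2A = 0x50.
P'[6]: 0x33 ⊕ 0xD1 ⊕ 0x5A = 0xB8.

P'[1] = 0x9F, P'[2] = 0xD6, P'[3] = 0xD7, P'[4] = 0x02, P'[5] = 0x50, P'[6] = 0xB8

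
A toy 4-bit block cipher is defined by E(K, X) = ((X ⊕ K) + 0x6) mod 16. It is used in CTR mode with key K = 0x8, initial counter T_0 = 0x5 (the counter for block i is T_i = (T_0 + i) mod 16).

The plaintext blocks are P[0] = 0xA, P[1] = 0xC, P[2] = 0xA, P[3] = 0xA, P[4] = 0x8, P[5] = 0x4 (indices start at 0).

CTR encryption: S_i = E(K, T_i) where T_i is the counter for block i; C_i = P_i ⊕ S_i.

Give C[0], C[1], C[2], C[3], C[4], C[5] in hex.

C[0]: T = 0x5, S = E(K, T) = 0x3; 0xA ⊕ 0x3 = 0x9.
C[1]: T = 0x6, S = E(K, T) = 0x4; 0xC ⊕ 0x4 = 0x8.
C[2]: T = 0x7, S = E(K, T) = 0x5; 0xA ⊕ 0x5 = 0xF.
C[3]: T = 0x8, S = E(K, T) = 0x6; 0xA ⊕ 0x6 = 0xC.
C[4]: T = 0x9, S = E(K, T) = 0x7; 0x8 ⊕ 0x7 = 0xF.
C[5]: T = 0xA, S = E(K, T) = 0x8; 0x4 ⊕ 0x8 = 0xC.

C[0] = 0x9, C[1] = 0x8, C[2] = 0xF, C[3] = 0xC, C[4] = 0xF, C[5] = 0xC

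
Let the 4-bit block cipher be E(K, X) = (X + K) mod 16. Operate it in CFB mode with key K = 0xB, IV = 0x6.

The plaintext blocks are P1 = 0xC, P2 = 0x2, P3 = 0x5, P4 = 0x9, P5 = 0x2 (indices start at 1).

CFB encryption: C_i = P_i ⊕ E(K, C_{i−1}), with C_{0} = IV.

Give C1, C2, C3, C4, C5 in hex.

C1: E(K, 0x6) = 0x1; 0xC ⊕ 0x1 = 0xD.
C2: E(K, 0xD) = 0x8; 0x2 ⊕ 0x8 = 0xA.
C3: E(K, 0xA) = 0x5; 0x5 ⊕ 0x5 = 0x0.
C4: E(K, 0x0) = 0xB; 0x9 ⊕ 0xB = 0x2.
C5: E(K, 0x2) = 0xD; 0x2 ⊕ 0xD = 0xF.

C1 = 0xD, C2 = 0xA, C3 = 0x0, C4 = 0x2, C5 = 0xF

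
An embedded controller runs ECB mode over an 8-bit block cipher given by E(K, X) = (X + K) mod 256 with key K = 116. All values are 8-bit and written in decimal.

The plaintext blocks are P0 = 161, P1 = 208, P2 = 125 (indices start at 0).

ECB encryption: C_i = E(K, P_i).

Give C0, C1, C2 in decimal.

C0: E(K, 161) = 21.
C1: E(K, 208) = 68.
C2: E(K, 125) = 241.

C0 = 21, C1 = 68, C2 = 241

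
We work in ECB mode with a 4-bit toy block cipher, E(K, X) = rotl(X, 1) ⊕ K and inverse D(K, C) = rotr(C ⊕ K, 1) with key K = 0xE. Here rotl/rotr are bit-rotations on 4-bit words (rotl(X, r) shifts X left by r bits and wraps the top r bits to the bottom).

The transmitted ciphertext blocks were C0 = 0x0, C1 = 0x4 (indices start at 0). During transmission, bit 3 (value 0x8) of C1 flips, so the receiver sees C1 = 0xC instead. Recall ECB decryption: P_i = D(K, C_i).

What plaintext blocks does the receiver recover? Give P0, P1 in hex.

P0 = 0x7, P1 = 0x1

Only C1 changed, to 0xC. In ECB, a change in C_i affects only P_i. Decrypting the received ciphertext:
P0: D(K, 0x0) = 0x7.
P1: D(K, 0xC) = 0x1.
Blocks that differ from the original plaintext: P1.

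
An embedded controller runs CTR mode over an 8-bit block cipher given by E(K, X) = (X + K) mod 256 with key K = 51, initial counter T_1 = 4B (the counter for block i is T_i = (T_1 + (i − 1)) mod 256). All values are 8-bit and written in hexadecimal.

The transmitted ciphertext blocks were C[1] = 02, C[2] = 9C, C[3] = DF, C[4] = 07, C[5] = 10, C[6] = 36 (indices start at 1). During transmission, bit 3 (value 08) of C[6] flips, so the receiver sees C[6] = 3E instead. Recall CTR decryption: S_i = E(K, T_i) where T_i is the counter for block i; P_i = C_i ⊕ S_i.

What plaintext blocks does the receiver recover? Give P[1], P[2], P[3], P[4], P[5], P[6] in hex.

Only C[6] changed, to 3E. In CTR, a change in C_i flips the same bit in P_i only; the keystream is unaffected. Decrypting the received ciphertext:
P[1]: T = 4B, S = E(K, T) = 9C; 02 ⊕ 9C = 9E.
P[2]: T = 4C, S = E(K, T) = 9D; 9C ⊕ 9D = 01.
P[3]: T = 4D, S = E(K, T) = 9E; DF ⊕ 9E = 41.
P[4]: T = 4E, S = E(K, T) = 9F; 07 ⊕ 9F = 98.
P[5]: T = 4F, S = E(K, T) = A0; 10 ⊕ A0 = B0.
P[6]: T = 50, S = E(K, T) = A1; 3E ⊕ A1 = 9F.
Blocks that differ from the original plaintext: P[6].

P[1] = 9E, P[2] = 01, P[3] = 41, P[4] = 98, P[5] = B0, P[6] = 9F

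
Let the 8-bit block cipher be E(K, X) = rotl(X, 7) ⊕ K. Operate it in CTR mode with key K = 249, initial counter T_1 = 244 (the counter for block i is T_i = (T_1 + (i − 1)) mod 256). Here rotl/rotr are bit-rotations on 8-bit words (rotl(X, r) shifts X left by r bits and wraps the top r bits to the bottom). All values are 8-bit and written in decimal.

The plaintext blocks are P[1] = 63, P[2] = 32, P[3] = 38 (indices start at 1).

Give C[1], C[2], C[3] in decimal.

C[1] = 188, C[2] = 35, C[3] = 164

CTR encryption: S_i = E(K, T_i) where T_i is the counter for block i; C_i = P_i ⊕ S_i.
C[1]: T = 244, S = E(K, T) = 131; 63 ⊕ 131 = 188.
C[2]: T = 245, S = E(K, T) = 3; 32 ⊕ 3 = 35.
C[3]: T = 246, S = E(K, T) = 130; 38 ⊕ 130 = 164.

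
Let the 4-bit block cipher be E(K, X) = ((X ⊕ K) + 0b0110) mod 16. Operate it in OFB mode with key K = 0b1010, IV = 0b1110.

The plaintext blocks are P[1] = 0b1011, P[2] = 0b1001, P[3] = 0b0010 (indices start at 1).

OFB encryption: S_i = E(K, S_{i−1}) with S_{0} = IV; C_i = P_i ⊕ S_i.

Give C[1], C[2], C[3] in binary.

C[1] = 0b0001, C[2] = 0b1111, C[3] = 0b0000

C[1]: S = E(K, 0b1110) = 0b1010; 0b1011 ⊕ 0b1010 = 0b0001.
C[2]: S = E(K, 0b1010) = 0b0110; 0b1001 ⊕ 0b0110 = 0b1111.
C[3]: S = E(K, 0b0110) = 0b0010; 0b0010 ⊕ 0b0010 = 0b0000.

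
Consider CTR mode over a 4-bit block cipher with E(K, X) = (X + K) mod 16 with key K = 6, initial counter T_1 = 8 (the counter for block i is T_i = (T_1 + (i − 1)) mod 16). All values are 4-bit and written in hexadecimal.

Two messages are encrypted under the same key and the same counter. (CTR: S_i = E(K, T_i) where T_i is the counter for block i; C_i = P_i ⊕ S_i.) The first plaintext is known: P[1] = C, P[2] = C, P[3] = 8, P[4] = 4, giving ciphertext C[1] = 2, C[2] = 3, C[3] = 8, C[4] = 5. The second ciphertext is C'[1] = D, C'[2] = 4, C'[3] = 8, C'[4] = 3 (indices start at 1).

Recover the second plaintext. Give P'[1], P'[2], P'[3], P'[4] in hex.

P'[1] = 3, P'[2] = B, P'[3] = 8, P'[4] = 2

In CTR with a reused counter, both messages share the same keystream S_i, so C_i ⊕ C'_i = P_i ⊕ P'_i and thus P'_i = P_i ⊕ C_i ⊕ C'_i.
P'[1]: C ⊕ 2 ⊕ D = 3.
P'[2]: C ⊕ 3 ⊕ 4 = B.
P'[3]: 8 ⊕ 8 ⊕ 8 = 8.
P'[4]: 4 ⊕ 5 ⊕ 3 = 2.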